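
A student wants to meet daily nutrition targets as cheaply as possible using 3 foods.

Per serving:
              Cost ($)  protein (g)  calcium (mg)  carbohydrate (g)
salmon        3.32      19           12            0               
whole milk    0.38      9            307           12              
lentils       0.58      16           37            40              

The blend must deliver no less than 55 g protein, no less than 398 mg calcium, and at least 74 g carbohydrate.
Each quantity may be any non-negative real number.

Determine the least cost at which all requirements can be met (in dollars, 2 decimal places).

Let x1 = servings of salmon, x2 = servings of whole milk, x3 = servings of lentils.
min 3.32x1 + 0.38x2 + 0.58x3 subject to:
  19x1 + 9x2 + 16x3 ≥ 55   (protein)
  12x1 + 307x2 + 37x3 ≥ 398   (calcium)
  12x2 + 40x3 ≥ 74   (carbohydrate)
  x1, x2, x3 ≥ 0.
The optimal basis is {whole milk, lentils}; salmon drops out. There the protein and calcium constraints are tight.
Optimal quantities: whole milk = 0.9463 servings, lentils = 2.905 servings.
Cost = 0.38·0.9463 + 0.58·2.905 = 2.0445.

$2.04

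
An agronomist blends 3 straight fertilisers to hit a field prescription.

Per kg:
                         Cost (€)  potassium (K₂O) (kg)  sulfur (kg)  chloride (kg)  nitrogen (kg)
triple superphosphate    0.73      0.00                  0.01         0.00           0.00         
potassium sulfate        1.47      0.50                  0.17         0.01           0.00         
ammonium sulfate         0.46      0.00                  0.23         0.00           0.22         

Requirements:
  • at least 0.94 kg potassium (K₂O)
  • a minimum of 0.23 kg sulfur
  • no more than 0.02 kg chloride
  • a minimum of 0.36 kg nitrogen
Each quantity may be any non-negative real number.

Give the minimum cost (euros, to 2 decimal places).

This is a linear program. Let x1 = kg of triple superphosphate, x2 = kg of potassium sulfate, x3 = kg of ammonium sulfate.
Minimize 0.73x1 + 1.47x2 + 0.46x3 with:
  0.5x2 ≥ 0.94   (potassium (K₂O))
  0.01x1 + 0.17x2 + 0.23x3 ≥ 0.23   (sulfur)
  0.01x2 ≤ 0.02   (chloride)
  0.22x3 ≥ 0.36   (nitrogen)
  x1, x2, x3 ≥ 0.
The cheapest feasible vertex uses only potassium sulfate, ammonium sulfate; triple superphosphate is not used. There the potassium (K₂O) and nitrogen constraints are tight.
So potassium sulfate = 1.88 kg, ammonium sulfate = 1.636 kg.
Objective = 1.47·1.88 + 0.46·1.636 = 3.5162.

€3.52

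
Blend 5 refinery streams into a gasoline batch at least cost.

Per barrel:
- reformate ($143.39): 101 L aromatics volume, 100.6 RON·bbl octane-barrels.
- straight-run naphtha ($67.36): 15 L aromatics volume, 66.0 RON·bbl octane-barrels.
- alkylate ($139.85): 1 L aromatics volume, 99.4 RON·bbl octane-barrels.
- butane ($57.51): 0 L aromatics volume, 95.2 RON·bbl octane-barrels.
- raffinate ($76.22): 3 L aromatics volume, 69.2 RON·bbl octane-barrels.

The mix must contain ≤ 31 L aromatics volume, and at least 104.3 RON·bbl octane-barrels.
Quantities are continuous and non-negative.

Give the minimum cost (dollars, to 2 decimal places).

Let x1 = barrels of reformate, x2 = barrels of straight-run naphtha, x3 = barrels of alkylate, x4 = barrels of butane, x5 = barrels of raffinate.
min 143.39x1 + 67.36x2 + 139.85x3 + 57.51x4 + 76.22x5 with:
  101x1 + 15x2 + 1x3 + 3x5 ≤ 31   (aromatics volume)
  100.6x1 + 66x2 + 99.4x3 + 95.2x4 + 69.2x5 ≥ 104.3   (octane-barrels)
  x1, x2, x3, x4, x5 ≥ 0.
The cheapest feasible vertex uses only butane; reformate, straight-run naphtha, alkylate, raffinate are not used. There the octane-barrels constraint is tight.
Solving gives x4 = 1.0956.
Hence cost = 57.51·1.0956 = $63.0080.

$63.01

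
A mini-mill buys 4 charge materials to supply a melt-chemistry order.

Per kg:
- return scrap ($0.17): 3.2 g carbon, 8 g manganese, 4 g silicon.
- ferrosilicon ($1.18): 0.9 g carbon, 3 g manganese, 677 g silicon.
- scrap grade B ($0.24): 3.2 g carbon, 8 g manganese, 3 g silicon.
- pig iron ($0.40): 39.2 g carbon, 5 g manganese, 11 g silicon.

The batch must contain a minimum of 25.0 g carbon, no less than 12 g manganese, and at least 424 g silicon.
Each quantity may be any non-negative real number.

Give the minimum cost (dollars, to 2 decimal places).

Set it up as a linear program. Let x1 = kg of return scrap, x2 = kg of ferrosilicon, x3 = kg of scrap grade B, x4 = kg of pig iron.
min 0.17x1 + 1.18x2 + 0.24x3 + 0.4x4 s.t.:
  3.2x1 + 0.9x2 + 3.2x3 + 39.2x4 ≥ 25   (carbon)
  8x1 + 3x2 + 8x3 + 5x4 ≥ 12   (manganese)
  4x1 + 677x2 + 3x3 + 11x4 ≥ 424   (silicon)
  x1, x2, x3, x4 ≥ 0.
The optimal basis is {return scrap, ferrosilicon, pig iron}; scrap grade B drops out. There the carbon, manganese, silicon constraints are tight.
Optimal quantities: return scrap = 0.9281 kg, ferrosilicon = 0.6119 kg, pig iron = 0.5479 kg.
Hence cost = 0.17·0.9281 + 1.18·0.6119 + 0.4·0.5479 = $1.0990.

$1.10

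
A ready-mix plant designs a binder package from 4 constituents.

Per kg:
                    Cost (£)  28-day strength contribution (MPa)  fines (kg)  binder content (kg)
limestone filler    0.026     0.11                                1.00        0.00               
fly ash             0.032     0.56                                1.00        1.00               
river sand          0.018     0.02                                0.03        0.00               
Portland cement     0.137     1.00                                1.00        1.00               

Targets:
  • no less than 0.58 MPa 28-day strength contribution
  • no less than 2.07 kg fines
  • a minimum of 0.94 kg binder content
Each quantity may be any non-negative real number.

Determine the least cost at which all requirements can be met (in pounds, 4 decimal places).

£0.0595

This is a linear program. Let x1 = kg of limestone filler, x2 = kg of fly ash, x3 = kg of river sand, x4 = kg of Portland cement.
min 0.026x1 + 0.032x2 + 0.018x3 + 0.137x4 subject to:
  0.11x1 + 0.56x2 + 0.02x3 + 1x4 ≥ 0.58   (28-day strength contribution)
  1x1 + 1x2 + 0.03x3 + 1x4 ≥ 2.07   (fines)
  1x2 + 1x4 ≥ 0.94   (binder content)
  x1, x2, x3, x4 ≥ 0.
The optimal basis is {limestone filler, fly ash}; river sand, Portland cement drop out. There the fines and binder content constraints are tight.
Optimal quantities: limestone filler = 1.13 kg, fly ash = 0.94 kg.
Objective = 0.026·1.13 + 0.032·0.94 = 0.059460.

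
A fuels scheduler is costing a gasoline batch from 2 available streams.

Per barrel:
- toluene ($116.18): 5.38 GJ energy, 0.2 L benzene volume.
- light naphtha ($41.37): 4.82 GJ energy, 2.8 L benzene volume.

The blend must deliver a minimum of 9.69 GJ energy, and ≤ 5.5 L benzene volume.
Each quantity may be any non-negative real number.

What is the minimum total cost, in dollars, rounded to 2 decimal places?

$86.26

Treat it as an LP. Let x1 = barrels of toluene, x2 = barrels of light naphtha.
Minimise 116.18x1 + 41.37x2 subject to:
  5.38x1 + 4.82x2 ≥ 9.69   (energy)
  0.2x1 + 2.8x2 ≤ 5.5   (benzene volume)
  x1, x2 ≥ 0.
Both inputs are positive at the optimum. Binding constraints: energy and benzene volume.
Solving gives x1 = 0.044113, x2 = 1.9611.
Total cost: 116.18·0.044113 + 41.37·1.9611 = 86.2558.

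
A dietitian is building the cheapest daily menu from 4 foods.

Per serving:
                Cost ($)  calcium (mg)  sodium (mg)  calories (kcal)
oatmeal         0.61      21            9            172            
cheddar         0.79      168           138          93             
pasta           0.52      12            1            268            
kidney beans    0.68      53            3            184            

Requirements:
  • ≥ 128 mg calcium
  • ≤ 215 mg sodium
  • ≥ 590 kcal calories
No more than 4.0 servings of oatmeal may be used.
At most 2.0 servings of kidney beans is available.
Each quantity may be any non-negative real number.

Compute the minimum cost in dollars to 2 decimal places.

Treat it as an LP. Let x1 = servings of oatmeal, x2 = servings of cheddar, x3 = servings of pasta, x4 = servings of kidney beans.
min 0.61x1 + 0.79x2 + 0.52x3 + 0.68x4 subject to:
  21x1 + 168x2 + 12x3 + 53x4 ≥ 128   (calcium)
  9x1 + 138x2 + 1x3 + 3x4 ≤ 215   (sodium)
  172x1 + 93x2 + 268x3 + 184x4 ≥ 590   (calories)
  x1 ≤ 4
  x4 ≤ 2
  x1, x2, x3, x4 ≥ 0.
The optimal basis is {cheddar, pasta}; oatmeal, kidney beans drop out. Binding constraints: calcium and calories.
So cheddar = 0.62 servings, pasta = 1.986 servings.
Objective = 0.79·0.62 + 0.52·1.986 = 1.5225.

$1.52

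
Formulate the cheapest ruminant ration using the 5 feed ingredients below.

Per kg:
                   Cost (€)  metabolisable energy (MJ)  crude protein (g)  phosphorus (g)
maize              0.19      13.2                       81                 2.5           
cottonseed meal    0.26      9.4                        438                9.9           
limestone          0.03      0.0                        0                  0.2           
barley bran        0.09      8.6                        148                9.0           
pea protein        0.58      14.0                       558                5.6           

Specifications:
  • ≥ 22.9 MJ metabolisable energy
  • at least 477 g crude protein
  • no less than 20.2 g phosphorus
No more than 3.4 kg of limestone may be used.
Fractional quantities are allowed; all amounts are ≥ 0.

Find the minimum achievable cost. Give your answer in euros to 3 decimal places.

€0.288

Set it up as a linear program. Let x1 = kg of maize, x2 = kg of cottonseed meal, x3 = kg of limestone, x4 = kg of barley bran, x5 = kg of pea protein.
Minimize 0.19x1 + 0.26x2 + 0.03x3 + 0.09x4 + 0.58x5 subject to:
  13.2x1 + 9.4x2 + 8.6x4 + 14x5 ≥ 22.9   (metabolisable energy)
  81x1 + 438x2 + 148x4 + 558x5 ≥ 477   (crude protein)
  2.5x1 + 9.9x2 + 0.2x3 + 9x4 + 5.6x5 ≥ 20.2   (phosphorus)
  x3 ≤ 3.4
  x1, x2, x3, x4, x5 ≥ 0.
The optimal basis is {cottonseed meal, barley bran}; maize, limestone, pea protein drop out. Binding constraints: metabolisable energy and crude protein.
Solving gives x2 = 0.3001, x4 = 2.335.
Hence cost = 0.26·0.3001 + 0.09·2.335 = €0.28818.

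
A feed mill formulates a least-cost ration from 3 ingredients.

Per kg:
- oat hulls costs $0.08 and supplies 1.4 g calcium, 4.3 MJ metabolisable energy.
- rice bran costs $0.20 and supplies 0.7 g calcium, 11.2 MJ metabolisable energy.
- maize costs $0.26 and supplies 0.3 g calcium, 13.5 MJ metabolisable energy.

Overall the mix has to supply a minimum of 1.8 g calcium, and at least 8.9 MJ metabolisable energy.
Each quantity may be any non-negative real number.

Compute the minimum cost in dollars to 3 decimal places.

$0.162

Let x1 = kg of oat hulls, x2 = kg of rice bran, x3 = kg of maize.
min 0.08x1 + 0.2x2 + 0.26x3 s.t.:
  1.4x1 + 0.7x2 + 0.3x3 ≥ 1.8   (calcium)
  4.3x1 + 11.2x2 + 13.5x3 ≥ 8.9   (metabolisable energy)
  x1, x2, x3 ≥ 0.
At the optimum only oat hulls, rice bran are positive (maize = 0). There the calcium and metabolisable energy constraints are tight.
Optimal quantities: oat hulls = 1.099 kg, rice bran = 0.3725 kg.
Hence cost = 0.08·1.099 + 0.2·0.3725 = $0.16242.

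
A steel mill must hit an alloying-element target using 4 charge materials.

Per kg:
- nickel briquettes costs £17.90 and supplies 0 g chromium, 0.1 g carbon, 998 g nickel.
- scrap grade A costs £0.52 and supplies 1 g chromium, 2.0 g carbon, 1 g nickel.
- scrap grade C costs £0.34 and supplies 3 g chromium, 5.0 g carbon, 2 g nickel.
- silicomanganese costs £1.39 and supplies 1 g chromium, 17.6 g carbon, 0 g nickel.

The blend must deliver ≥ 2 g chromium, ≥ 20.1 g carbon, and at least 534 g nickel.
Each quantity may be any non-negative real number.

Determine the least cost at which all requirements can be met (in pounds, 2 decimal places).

£10.80

This is a linear program. Let x1 = kg of nickel briquettes, x2 = kg of scrap grade A, x3 = kg of scrap grade C, x4 = kg of silicomanganese.
Minimize 17.9x1 + 0.52x2 + 0.34x3 + 1.39x4 s.t.:
  1x2 + 3x3 + 1x4 ≥ 2   (chromium)
  0.1x1 + 2x2 + 5x3 + 17.6x4 ≥ 20.1   (carbon)
  998x1 + 1x2 + 2x3 ≥ 534   (nickel)
  x1, x2, x3, x4 ≥ 0.
At the optimum only nickel briquettes, scrap grade C are positive (scrap grade A, silicomanganese = 0). Binding constraints: carbon and nickel.
Optimal quantities: nickel briquettes = 0.527 kg, scrap grade C = 4.009 kg.
Objective = 17.9·0.527 + 0.34·4.009 = 10.7964.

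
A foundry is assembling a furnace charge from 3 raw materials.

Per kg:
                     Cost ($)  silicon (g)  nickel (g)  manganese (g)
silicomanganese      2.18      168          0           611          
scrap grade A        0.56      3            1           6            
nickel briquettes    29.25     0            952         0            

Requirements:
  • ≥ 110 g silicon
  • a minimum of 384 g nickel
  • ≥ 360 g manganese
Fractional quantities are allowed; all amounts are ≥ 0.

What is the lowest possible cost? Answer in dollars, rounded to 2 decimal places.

Set it up as a linear program. Let x1 = kg of silicomanganese, x2 = kg of scrap grade A, x3 = kg of nickel briquettes.
min 2.18x1 + 0.56x2 + 29.25x3 s.t.:
  168x1 + 3x2 ≥ 110   (silicon)
  1x2 + 952x3 ≥ 384   (nickel)
  611x1 + 6x2 ≥ 360   (manganese)
  x1, x2, x3 ≥ 0.
At the optimum only silicomanganese, nickel briquettes are positive (scrap grade A = 0). The silicon and nickel requirements are met with equality.
That vertex is x1 = 0.6548, x3 = 0.4034.
Total cost: 2.18·0.6548 + 29.25·0.4034 = 13.2269.

$13.23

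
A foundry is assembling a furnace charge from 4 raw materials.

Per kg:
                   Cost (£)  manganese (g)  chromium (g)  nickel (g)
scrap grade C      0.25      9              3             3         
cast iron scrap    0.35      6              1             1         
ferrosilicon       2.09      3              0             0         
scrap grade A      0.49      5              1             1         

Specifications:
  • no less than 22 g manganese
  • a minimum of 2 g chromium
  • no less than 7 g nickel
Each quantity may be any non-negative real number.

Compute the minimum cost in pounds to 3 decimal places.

Set it up as a linear program. Let x1 = kg of scrap grade C, x2 = kg of cast iron scrap, x3 = kg of ferrosilicon, x4 = kg of scrap grade A.
Minimise 0.25x1 + 0.35x2 + 2.09x3 + 0.49x4 s.t.:
  9x1 + 6x2 + 3x3 + 5x4 ≥ 22   (manganese)
  3x1 + 1x2 + 1x4 ≥ 2   (chromium)
  3x1 + 1x2 + 1x4 ≥ 7   (nickel)
  x1, x2, x3, x4 ≥ 0.
At the optimum only scrap grade C is positive (cast iron scrap, ferrosilicon, scrap grade A = 0). There the manganese constraint is tight.
Optimal quantities: scrap grade C = 2.444 kg.
Total cost: 0.25·2.444 = 0.61100.

£0.611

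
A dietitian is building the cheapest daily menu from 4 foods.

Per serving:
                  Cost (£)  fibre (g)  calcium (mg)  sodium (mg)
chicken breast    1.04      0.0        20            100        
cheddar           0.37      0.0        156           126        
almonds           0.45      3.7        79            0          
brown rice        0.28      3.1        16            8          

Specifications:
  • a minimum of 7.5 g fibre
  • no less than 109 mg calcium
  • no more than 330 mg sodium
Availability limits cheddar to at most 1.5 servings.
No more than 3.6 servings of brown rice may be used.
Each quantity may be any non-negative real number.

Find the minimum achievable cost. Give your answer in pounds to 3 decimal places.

£0.813

Let x1 = servings of chicken breast, x2 = servings of cheddar, x3 = servings of almonds, x4 = servings of brown rice.
min 1.04x1 + 0.37x2 + 0.45x3 + 0.28x4 subject to:
  3.7x3 + 3.1x4 ≥ 7.5   (fibre)
  20x1 + 156x2 + 79x3 + 16x4 ≥ 109   (calcium)
  100x1 + 126x2 + 8x4 ≤ 330   (sodium)
  x2 ≤ 1.5
  x4 ≤ 3.6
  x1, x2, x3, x4 ≥ 0.
The optimal basis is {almonds, brown rice}; chicken breast, cheddar drop out. Binding constraints: fibre and calcium.
That vertex is x3 = 1.173, x4 = 1.019.
Objective = 0.45·1.173 + 0.28·1.019 = 0.81317.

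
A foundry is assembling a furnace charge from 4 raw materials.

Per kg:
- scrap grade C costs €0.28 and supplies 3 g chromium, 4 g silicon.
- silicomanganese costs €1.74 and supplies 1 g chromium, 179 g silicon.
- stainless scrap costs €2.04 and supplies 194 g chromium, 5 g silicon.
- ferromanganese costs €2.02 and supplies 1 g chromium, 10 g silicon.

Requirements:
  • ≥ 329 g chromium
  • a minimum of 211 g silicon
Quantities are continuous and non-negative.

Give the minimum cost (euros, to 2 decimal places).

€5.42

This is a linear program. Let x1 = kg of scrap grade C, x2 = kg of silicomanganese, x3 = kg of stainless scrap, x4 = kg of ferromanganese.
Minimise 0.28x1 + 1.74x2 + 2.04x3 + 2.02x4 with:
  3x1 + 1x2 + 194x3 + 1x4 ≥ 329   (chromium)
  4x1 + 179x2 + 5x3 + 10x4 ≥ 211   (silicon)
  x1, x2, x3, x4 ≥ 0.
At the optimum only silicomanganese, stainless scrap are positive (scrap grade C, ferromanganese = 0). There the chromium and silicon constraints are tight.
That vertex is x2 = 1.132, x3 = 1.69.
Objective = 1.74·1.132 + 2.04·1.69 = 5.4173.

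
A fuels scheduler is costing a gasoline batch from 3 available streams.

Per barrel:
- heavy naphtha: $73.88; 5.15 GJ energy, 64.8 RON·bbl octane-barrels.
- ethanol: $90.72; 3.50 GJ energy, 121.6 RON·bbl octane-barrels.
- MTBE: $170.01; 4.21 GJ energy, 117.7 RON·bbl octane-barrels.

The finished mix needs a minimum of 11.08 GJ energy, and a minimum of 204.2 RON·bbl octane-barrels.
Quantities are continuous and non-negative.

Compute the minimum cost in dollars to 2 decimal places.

Let x1 = barrels of heavy naphtha, x2 = barrels of ethanol, x3 = barrels of MTBE.
Minimise 73.88x1 + 90.72x2 + 170.01x3 with:
  5.15x1 + 3.5x2 + 4.21x3 ≥ 11.08   (energy)
  64.8x1 + 121.6x2 + 117.7x3 ≥ 204.2   (octane-barrels)
  x1, x2, x3 ≥ 0.
The minimum-cost mix takes nothing from MTBE — only heavy naphtha, ethanol. There the energy and octane-barrels constraints are tight.
That vertex is x1 = 1.5838, x2 = 0.83528.
Objective = 73.88·1.5838 + 90.72·0.83528 = 192.7877.

$192.79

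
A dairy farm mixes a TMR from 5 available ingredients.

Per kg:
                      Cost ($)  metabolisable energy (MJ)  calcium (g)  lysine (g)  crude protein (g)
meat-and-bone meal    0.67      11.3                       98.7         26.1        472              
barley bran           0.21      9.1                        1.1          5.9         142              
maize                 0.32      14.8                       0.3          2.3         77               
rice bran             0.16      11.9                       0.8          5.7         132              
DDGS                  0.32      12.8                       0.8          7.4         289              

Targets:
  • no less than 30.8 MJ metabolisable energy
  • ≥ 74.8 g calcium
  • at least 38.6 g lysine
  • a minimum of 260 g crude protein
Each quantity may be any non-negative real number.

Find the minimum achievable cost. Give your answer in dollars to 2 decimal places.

$1.01

Let x1 = kg of meat-and-bone meal, x2 = kg of barley bran, x3 = kg of maize, x4 = kg of rice bran, x5 = kg of DDGS.
Minimise 0.67x1 + 0.21x2 + 0.32x3 + 0.16x4 + 0.32x5 with:
  11.3x1 + 9.1x2 + 14.8x3 + 11.9x4 + 12.8x5 ≥ 30.8   (metabolisable energy)
  98.7x1 + 1.1x2 + 0.3x3 + 0.8x4 + 0.8x5 ≥ 74.8   (calcium)
  26.1x1 + 5.9x2 + 2.3x3 + 5.7x4 + 7.4x5 ≥ 38.6   (lysine)
  472x1 + 142x2 + 77x3 + 132x4 + 289x5 ≥ 260   (crude protein)
  x1, x2, x3, x4, x5 ≥ 0.
At the optimum only meat-and-bone meal, rice bran are positive (barley bran, maize, DDGS = 0). Binding constraints: metabolisable energy and lysine.
So meat-and-bone meal = 1.153 kg, rice bran = 1.494 kg.
Cost = 0.67·1.153 + 0.16·1.494 = 1.0116.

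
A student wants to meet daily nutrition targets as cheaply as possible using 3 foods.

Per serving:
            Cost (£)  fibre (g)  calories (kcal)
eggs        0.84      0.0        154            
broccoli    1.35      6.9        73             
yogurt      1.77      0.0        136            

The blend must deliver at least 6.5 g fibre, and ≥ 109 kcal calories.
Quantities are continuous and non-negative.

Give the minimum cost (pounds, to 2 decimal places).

£1.49

Let x1 = servings of eggs, x2 = servings of broccoli, x3 = servings of yogurt.
min 0.84x1 + 1.35x2 + 1.77x3 subject to:
  6.9x2 ≥ 6.5   (fibre)
  154x1 + 73x2 + 136x3 ≥ 109   (calories)
  x1, x2, x3 ≥ 0.
At the optimum only eggs, broccoli are positive (yogurt = 0). Binding constraints: fibre and calories.
That vertex is x1 = 0.2612, x2 = 0.942.
Total cost: 0.84·0.2612 + 1.35·0.942 = 1.4911.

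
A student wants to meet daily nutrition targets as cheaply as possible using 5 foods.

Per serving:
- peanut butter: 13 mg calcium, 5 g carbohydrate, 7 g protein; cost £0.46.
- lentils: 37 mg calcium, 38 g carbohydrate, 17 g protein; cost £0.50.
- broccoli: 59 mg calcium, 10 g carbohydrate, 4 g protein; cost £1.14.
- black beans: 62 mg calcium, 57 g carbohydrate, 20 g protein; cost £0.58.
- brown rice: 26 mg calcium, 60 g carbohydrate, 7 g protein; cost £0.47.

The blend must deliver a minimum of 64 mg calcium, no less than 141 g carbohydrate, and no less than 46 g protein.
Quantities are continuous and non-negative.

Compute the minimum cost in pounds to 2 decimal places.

This is a linear program. Let x1 = servings of peanut butter, x2 = servings of lentils, x3 = servings of broccoli, x4 = servings of black beans, x5 = servings of brown rice.
Minimize 0.46x1 + 0.5x2 + 1.14x3 + 0.58x4 + 0.47x5 s.t.:
  13x1 + 37x2 + 59x3 + 62x4 + 26x5 ≥ 64   (calcium)
  5x1 + 38x2 + 10x3 + 57x4 + 60x5 ≥ 141   (carbohydrate)
  7x1 + 17x2 + 4x3 + 20x4 + 7x5 ≥ 46   (protein)
  x1, x2, x3, x4, x5 ≥ 0.
The cheapest feasible vertex uses only black beans, brown rice; peanut butter, lentils, broccoli are not used. Binding constraints: carbohydrate and protein.
That vertex is x4 = 2.213, x5 = 0.2472.
Objective = 0.58·2.213 + 0.47·0.2472 = 1.3997.

£1.40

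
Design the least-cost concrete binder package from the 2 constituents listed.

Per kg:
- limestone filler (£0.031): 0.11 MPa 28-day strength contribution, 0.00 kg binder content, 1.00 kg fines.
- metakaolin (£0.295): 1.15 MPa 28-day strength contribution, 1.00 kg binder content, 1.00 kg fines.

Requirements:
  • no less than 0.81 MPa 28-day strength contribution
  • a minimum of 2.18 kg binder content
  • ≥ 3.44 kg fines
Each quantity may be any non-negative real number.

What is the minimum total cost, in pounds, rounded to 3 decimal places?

Let x1 = kg of limestone filler, x2 = kg of metakaolin.
Minimise 0.031x1 + 0.295x2 subject to:
  0.11x1 + 1.15x2 ≥ 0.81   (28-day strength contribution)
  1x2 ≥ 2.18   (binder content)
  1x1 + 1x2 ≥ 3.44   (fines)
  x1, x2 ≥ 0.
Both inputs are positive at the optimum. The binder content and fines requirements are met with equality.
Optimal quantities: limestone filler = 1.26 kg, metakaolin = 2.18 kg.
Cost = 0.031·1.26 + 0.295·2.18 = 0.68216.

£0.682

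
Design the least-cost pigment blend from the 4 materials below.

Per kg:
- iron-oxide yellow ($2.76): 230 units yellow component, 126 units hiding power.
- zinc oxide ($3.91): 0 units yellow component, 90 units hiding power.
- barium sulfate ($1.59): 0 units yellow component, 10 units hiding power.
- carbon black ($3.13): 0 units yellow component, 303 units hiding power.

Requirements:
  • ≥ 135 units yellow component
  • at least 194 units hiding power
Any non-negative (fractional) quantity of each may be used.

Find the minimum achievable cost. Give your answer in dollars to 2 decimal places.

$2.86

Let x1 = kg of iron-oxide yellow, x2 = kg of zinc oxide, x3 = kg of barium sulfate, x4 = kg of carbon black.
min 2.76x1 + 3.91x2 + 1.59x3 + 3.13x4 subject to:
  230x1 ≥ 135   (yellow component)
  126x1 + 90x2 + 10x3 + 303x4 ≥ 194   (hiding power)
  x1, x2, x3, x4 ≥ 0.
The cheapest feasible vertex uses only iron-oxide yellow, carbon black; zinc oxide, barium sulfate are not used. Binding constraints: yellow component and hiding power.
That vertex is x1 = 0.587, x4 = 0.3962.
Total cost: 2.76·0.587 + 3.13·0.3962 = 2.8602.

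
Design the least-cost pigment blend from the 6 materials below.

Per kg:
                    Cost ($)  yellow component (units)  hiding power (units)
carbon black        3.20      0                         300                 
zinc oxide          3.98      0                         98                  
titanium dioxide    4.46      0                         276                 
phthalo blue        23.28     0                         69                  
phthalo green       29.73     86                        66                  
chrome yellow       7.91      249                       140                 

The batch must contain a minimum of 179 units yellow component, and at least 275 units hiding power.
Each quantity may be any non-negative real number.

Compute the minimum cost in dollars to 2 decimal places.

Treat it as an LP. Let x1 = kg of carbon black, x2 = kg of zinc oxide, x3 = kg of titanium dioxide, x4 = kg of phthalo blue, x5 = kg of phthalo green, x6 = kg of chrome yellow.
Minimize 3.2x1 + 3.98x2 + 4.46x3 + 23.28x4 + 29.73x5 + 7.91x6 with:
  86x5 + 249x6 ≥ 179   (yellow component)
  300x1 + 98x2 + 276x3 + 69x4 + 66x5 + 140x6 ≥ 275   (hiding power)
  x1, x2, x3, x4, x5, x6 ≥ 0.
The cheapest feasible vertex uses only carbon black, chrome yellow; zinc oxide, titanium dioxide, phthalo blue, phthalo green are not used. Binding constraints: yellow component and hiding power.
Solving gives x1 = 0.5812, x6 = 0.7189.
Objective = 3.2·0.5812 + 7.91·0.7189 = 7.5463.

$7.55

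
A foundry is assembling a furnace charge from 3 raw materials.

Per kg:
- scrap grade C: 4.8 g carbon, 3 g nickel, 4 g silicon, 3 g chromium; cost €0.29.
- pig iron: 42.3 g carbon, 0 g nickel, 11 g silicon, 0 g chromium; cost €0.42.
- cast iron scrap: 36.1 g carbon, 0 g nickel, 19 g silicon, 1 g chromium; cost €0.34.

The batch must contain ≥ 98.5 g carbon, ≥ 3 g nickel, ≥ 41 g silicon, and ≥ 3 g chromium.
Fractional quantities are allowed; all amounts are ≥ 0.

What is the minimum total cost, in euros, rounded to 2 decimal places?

Set it up as a linear program. Let x1 = kg of scrap grade C, x2 = kg of pig iron, x3 = kg of cast iron scrap.
Minimise 0.29x1 + 0.42x2 + 0.34x3 subject to:
  4.8x1 + 42.3x2 + 36.1x3 ≥ 98.5   (carbon)
  3x1 ≥ 3   (nickel)
  4x1 + 11x2 + 19x3 ≥ 41   (silicon)
  3x1 + 1x3 ≥ 3   (chromium)
  x1, x2, x3 ≥ 0.
The optimal basis is {scrap grade C, cast iron scrap}; pig iron drops out. Binding constraints: carbon and nickel.
Optimal quantities: scrap grade C = 1 kg, cast iron scrap = 2.596 kg.
Objective = 0.29·1 + 0.34·2.596 = 1.1726.

€1.17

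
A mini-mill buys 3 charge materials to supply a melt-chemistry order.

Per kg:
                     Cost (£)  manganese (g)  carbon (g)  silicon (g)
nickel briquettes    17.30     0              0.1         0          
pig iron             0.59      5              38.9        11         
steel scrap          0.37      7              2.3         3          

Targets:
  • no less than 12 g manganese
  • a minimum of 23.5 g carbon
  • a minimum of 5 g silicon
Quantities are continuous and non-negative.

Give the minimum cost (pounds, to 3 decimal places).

This is a linear program. Let x1 = kg of nickel briquettes, x2 = kg of pig iron, x3 = kg of steel scrap.
Minimize 17.3x1 + 0.59x2 + 0.37x3 with:
  5x2 + 7x3 ≥ 12   (manganese)
  0.1x1 + 38.9x2 + 2.3x3 ≥ 23.5   (carbon)
  11x2 + 3x3 ≥ 5   (silicon)
  x1, x2, x3 ≥ 0.
At the optimum only pig iron, steel scrap are positive (nickel briquettes = 0). Binding constraints: manganese and carbon.
That vertex is x2 = 0.5249, x3 = 1.339.
Objective = 0.59·0.5249 + 0.37·1.339 = 0.80512.

£0.805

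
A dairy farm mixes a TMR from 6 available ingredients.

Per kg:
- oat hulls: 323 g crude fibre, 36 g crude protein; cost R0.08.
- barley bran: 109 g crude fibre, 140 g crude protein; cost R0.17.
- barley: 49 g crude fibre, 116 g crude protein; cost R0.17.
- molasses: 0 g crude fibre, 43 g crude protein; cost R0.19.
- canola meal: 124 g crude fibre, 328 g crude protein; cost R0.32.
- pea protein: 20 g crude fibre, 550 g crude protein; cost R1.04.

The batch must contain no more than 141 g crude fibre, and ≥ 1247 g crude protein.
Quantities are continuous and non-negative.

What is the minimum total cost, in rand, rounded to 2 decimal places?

R2.10

This is a linear program. Let x1 = kg of oat hulls, x2 = kg of barley bran, x3 = kg of barley, x4 = kg of molasses, x5 = kg of canola meal, x6 = kg of pea protein.
min 0.08x1 + 0.17x2 + 0.17x3 + 0.19x4 + 0.32x5 + 1.04x6 with:
  323x1 + 109x2 + 49x3 + 124x5 + 20x6 ≤ 141   (crude fibre)
  36x1 + 140x2 + 116x3 + 43x4 + 328x5 + 550x6 ≥ 1247   (crude protein)
  x1, x2, x3, x4, x5, x6 ≥ 0.
The optimal basis is {canola meal, pea protein}; oat hulls, barley bran, barley, molasses drop out. Binding constraints: crude fibre and crude protein.
So canola meal = 0.8535 kg, pea protein = 1.758 kg.
Cost = 0.32·0.8535 + 1.04·1.758 = 2.1014.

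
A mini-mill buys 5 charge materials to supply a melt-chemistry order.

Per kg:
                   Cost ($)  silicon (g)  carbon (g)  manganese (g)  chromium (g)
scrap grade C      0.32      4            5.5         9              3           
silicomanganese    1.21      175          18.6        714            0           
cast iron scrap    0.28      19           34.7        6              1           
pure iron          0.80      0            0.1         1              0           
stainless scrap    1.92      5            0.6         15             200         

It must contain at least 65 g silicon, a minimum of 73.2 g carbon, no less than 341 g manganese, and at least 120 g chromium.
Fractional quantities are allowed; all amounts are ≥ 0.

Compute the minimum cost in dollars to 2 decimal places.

Let x1 = kg of scrap grade C, x2 = kg of silicomanganese, x3 = kg of cast iron scrap, x4 = kg of pure iron, x5 = kg of stainless scrap.
Minimize 0.32x1 + 1.21x2 + 0.28x3 + 0.8x4 + 1.92x5 s.t.:
  4x1 + 175x2 + 19x3 + 5x5 ≥ 65   (silicon)
  5.5x1 + 18.6x2 + 34.7x3 + 0.1x4 + 0.6x5 ≥ 73.2   (carbon)
  9x1 + 714x2 + 6x3 + 1x4 + 15x5 ≥ 341   (manganese)
  3x1 + 1x3 + 200x5 ≥ 120   (chromium)
  x1, x2, x3, x4, x5 ≥ 0.
The cheapest feasible vertex uses only silicomanganese, cast iron scrap, stainless scrap; scrap grade C, pure iron are not used. Binding constraints: carbon, manganese, chromium.
Optimal quantities: silicomanganese = 0.4496 kg, cast iron scrap = 1.858 kg, stainless scrap = 0.5907 kg.
Hence cost = 1.21·0.4496 + 0.28·1.858 + 1.92·0.5907 = $2.1984.

$2.20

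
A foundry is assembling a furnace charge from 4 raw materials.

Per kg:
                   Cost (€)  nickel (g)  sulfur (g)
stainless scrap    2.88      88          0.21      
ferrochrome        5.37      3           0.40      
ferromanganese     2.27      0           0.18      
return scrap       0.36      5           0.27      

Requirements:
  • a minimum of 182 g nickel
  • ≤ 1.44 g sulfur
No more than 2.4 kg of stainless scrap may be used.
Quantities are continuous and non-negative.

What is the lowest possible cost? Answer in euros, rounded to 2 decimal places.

Set it up as a linear program. Let x1 = kg of stainless scrap, x2 = kg of ferrochrome, x3 = kg of ferromanganese, x4 = kg of return scrap.
min 2.88x1 + 5.37x2 + 2.27x3 + 0.36x4 with:
  88x1 + 3x2 + 5x4 ≥ 182   (nickel)
  0.21x1 + 0.4x2 + 0.18x3 + 0.27x4 ≤ 1.44   (sulfur)
  x1 ≤ 2.4
  x1, x2, x3, x4 ≥ 0.
The optimal basis is {stainless scrap}; ferrochrome, ferromanganese, return scrap drop out. Binding constraint: nickel.
So stainless scrap = 2.068 kg.
Objective = 2.88·2.068 = 5.9558.

€5.96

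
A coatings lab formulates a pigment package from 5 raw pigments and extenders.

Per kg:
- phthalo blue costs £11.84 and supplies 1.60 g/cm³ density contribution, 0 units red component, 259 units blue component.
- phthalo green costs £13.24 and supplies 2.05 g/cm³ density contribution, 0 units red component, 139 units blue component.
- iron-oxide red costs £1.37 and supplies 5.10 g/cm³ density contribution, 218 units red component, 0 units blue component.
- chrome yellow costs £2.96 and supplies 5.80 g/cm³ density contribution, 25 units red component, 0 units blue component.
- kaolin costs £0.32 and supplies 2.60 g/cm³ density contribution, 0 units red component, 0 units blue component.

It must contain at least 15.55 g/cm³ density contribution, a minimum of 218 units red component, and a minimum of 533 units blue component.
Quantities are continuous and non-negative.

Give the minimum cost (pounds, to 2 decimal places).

Treat it as an LP. Let x1 = kg of phthalo blue, x2 = kg of phthalo green, x3 = kg of iron-oxide red, x4 = kg of chrome yellow, x5 = kg of kaolin.
Minimize 11.84x1 + 13.24x2 + 1.37x3 + 2.96x4 + 0.32x5 with:
  1.6x1 + 2.05x2 + 5.1x3 + 5.8x4 + 2.6x5 ≥ 15.55   (density contribution)
  218x3 + 25x4 ≥ 218   (red component)
  259x1 + 139x2 ≥ 533   (blue component)
  x1, x2, x3, x4, x5 ≥ 0.
At the optimum only phthalo blue, iron-oxide red, kaolin are positive (phthalo green, chrome yellow = 0). The density contribution, red component, blue component requirements are met with equality.
Optimal quantities: phthalo blue = 2.058 kg, iron-oxide red = 1 kg, kaolin = 2.753 kg.
Total cost: 11.84·2.058 + 1.37·1 + 0.32·2.753 = 26.6177.

£26.62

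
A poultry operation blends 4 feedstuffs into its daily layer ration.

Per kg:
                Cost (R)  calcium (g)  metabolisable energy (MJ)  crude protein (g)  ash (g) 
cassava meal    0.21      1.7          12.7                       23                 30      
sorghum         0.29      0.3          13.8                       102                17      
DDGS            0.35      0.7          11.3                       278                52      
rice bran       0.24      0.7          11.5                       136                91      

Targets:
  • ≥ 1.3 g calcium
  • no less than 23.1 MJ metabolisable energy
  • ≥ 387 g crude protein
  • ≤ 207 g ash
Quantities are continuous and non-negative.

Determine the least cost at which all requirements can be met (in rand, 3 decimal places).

Let x1 = kg of cassava meal, x2 = kg of sorghum, x3 = kg of DDGS, x4 = kg of rice bran.
min 0.21x1 + 0.29x2 + 0.35x3 + 0.24x4 s.t.:
  1.7x1 + 0.3x2 + 0.7x3 + 0.7x4 ≥ 1.3   (calcium)
  12.7x1 + 13.8x2 + 11.3x3 + 11.5x4 ≥ 23.1   (metabolisable energy)
  23x1 + 102x2 + 278x3 + 136x4 ≥ 387   (crude protein)
  30x1 + 17x2 + 52x3 + 91x4 ≤ 207   (ash)
  x1, x2, x3, x4 ≥ 0.
The cheapest feasible vertex uses only DDGS, rice bran; cassava meal, sorghum are not used. The metabolisable energy and crude protein requirements are met with equality.
Optimal quantities: DDGS = 0.7884 kg, rice bran = 1.234 kg.
Cost = 0.35·0.7884 + 0.24·1.234 = 0.57210.

R0.572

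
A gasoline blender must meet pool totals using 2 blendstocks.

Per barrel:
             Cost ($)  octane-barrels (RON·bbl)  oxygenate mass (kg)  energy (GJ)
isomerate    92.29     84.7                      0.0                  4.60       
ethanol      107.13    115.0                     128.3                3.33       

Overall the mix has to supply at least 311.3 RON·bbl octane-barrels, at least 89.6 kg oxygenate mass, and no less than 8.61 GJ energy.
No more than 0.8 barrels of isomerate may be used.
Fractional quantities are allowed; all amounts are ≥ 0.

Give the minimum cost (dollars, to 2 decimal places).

Set it up as a linear program. Let x1 = barrels of isomerate, x2 = barrels of ethanol.
Minimize 92.29x1 + 107.13x2 subject to:
  84.7x1 + 115x2 ≥ 311.3   (octane-barrels)
  128.3x2 ≥ 89.6   (oxygenate mass)
  4.6x1 + 3.33x2 ≥ 8.61   (energy)
  x1 ≤ 0.8
  x1, x2 ≥ 0.
The optimal basis is {ethanol}; isomerate drops out. Binding constraint: octane-barrels.
So ethanol = 2.707 barrels.
Cost = 107.13·2.707 = 290.0009.

$290.00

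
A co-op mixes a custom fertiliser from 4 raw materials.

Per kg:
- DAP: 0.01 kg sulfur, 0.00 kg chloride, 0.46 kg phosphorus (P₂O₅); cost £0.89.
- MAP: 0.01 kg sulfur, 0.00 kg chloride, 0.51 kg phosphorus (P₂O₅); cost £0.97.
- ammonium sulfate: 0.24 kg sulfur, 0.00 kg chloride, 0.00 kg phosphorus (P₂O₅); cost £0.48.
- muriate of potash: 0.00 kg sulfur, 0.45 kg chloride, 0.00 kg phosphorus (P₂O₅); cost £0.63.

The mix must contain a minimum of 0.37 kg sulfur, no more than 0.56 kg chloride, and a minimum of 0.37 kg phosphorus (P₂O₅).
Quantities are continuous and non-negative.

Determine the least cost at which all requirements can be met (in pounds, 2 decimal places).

£1.43

Set it up as a linear program. Let x1 = kg of DAP, x2 = kg of MAP, x3 = kg of ammonium sulfate, x4 = kg of muriate of potash.
Minimize 0.89x1 + 0.97x2 + 0.48x3 + 0.63x4 with:
  0.01x1 + 0.01x2 + 0.24x3 ≥ 0.37   (sulfur)
  0.45x4 ≤ 0.56   (chloride)
  0.46x1 + 0.51x2 ≥ 0.37   (phosphorus (P₂O₅))
  x1, x2, x3, x4 ≥ 0.
The cheapest feasible vertex uses only MAP, ammonium sulfate; DAP, muriate of potash are not used. The sulfur and phosphorus (P₂O₅) requirements are met with equality.
Solving gives x2 = 0.7255, x3 = 1.511.
Total cost: 0.97·0.7255 + 0.48·1.511 = 1.4290.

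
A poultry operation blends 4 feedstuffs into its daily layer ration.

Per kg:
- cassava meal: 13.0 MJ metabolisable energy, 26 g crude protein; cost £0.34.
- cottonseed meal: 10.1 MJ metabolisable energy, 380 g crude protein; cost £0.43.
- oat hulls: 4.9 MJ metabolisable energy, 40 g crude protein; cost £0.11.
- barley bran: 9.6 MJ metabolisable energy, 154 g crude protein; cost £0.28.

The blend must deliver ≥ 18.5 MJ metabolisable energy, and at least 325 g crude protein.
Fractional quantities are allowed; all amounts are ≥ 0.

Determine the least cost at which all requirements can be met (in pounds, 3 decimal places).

Set it up as a linear program. Let x1 = kg of cassava meal, x2 = kg of cottonseed meal, x3 = kg of oat hulls, x4 = kg of barley bran.
Minimise 0.34x1 + 0.43x2 + 0.11x3 + 0.28x4 subject to:
  13x1 + 10.1x2 + 4.9x3 + 9.6x4 ≥ 18.5   (metabolisable energy)
  26x1 + 380x2 + 40x3 + 154x4 ≥ 325   (crude protein)
  x1, x2, x3, x4 ≥ 0.
At the optimum only cottonseed meal, oat hulls are positive (cassava meal, barley bran = 0). There the metabolisable energy and crude protein constraints are tight.
That vertex is x2 = 0.5847, x3 = 2.57.
Objective = 0.43·0.5847 + 0.11·2.57 = 0.53412.

£0.534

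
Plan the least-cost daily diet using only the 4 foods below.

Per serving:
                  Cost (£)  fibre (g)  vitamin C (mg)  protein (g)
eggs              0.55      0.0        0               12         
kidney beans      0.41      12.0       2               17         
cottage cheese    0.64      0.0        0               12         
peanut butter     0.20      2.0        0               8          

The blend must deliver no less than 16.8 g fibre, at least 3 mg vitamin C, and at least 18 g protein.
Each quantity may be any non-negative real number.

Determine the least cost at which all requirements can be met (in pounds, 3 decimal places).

Treat it as an LP. Let x1 = servings of eggs, x2 = servings of kidney beans, x3 = servings of cottage cheese, x4 = servings of peanut butter.
Minimize 0.55x1 + 0.41x2 + 0.64x3 + 0.2x4 s.t.:
  12x2 + 2x4 ≥ 16.8   (fibre)
  2x2 ≥ 3   (vitamin C)
  12x1 + 17x2 + 12x3 + 8x4 ≥ 18   (protein)
  x1, x2, x3, x4 ≥ 0.
The minimum-cost mix takes nothing from eggs, cottage cheese, peanut butter — only kidney beans. Binding constraint: vitamin C.
Solving gives x2 = 1.5.
Hence cost = 0.41·1.5 = £0.61500.

£0.615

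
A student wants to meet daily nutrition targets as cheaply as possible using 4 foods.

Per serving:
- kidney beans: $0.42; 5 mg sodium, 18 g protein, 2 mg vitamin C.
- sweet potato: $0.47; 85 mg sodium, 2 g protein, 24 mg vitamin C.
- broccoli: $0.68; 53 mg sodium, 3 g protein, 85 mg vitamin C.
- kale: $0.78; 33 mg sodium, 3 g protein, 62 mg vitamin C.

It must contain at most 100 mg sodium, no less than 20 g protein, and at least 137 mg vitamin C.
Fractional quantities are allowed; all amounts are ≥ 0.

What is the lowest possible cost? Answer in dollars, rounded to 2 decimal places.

$1.44

Treat it as an LP. Let x1 = servings of kidney beans, x2 = servings of sweet potato, x3 = servings of broccoli, x4 = servings of kale.
min 0.42x1 + 0.47x2 + 0.68x3 + 0.78x4 subject to:
  5x1 + 85x2 + 53x3 + 33x4 ≤ 100   (sodium)
  18x1 + 2x2 + 3x3 + 3x4 ≥ 20   (protein)
  2x1 + 24x2 + 85x3 + 62x4 ≥ 137   (vitamin C)
  x1, x2, x3, x4 ≥ 0.
The minimum-cost mix takes nothing from sweet potato, kale — only kidney beans, broccoli. The protein and vitamin C requirements are met with equality.
That vertex is x1 = 0.8458, x3 = 1.592.
Cost = 0.42·0.8458 + 0.68·1.592 = 1.4378.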